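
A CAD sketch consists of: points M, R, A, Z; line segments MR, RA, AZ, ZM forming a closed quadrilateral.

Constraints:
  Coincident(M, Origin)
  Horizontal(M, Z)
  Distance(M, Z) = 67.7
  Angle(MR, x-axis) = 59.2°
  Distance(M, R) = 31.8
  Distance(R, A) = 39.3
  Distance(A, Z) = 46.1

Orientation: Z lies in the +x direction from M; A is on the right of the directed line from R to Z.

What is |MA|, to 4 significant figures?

25.70

Checks: MR at 59.20° ✓; |RA| = 39.30 ✓; |AZ| = 46.10 ✓.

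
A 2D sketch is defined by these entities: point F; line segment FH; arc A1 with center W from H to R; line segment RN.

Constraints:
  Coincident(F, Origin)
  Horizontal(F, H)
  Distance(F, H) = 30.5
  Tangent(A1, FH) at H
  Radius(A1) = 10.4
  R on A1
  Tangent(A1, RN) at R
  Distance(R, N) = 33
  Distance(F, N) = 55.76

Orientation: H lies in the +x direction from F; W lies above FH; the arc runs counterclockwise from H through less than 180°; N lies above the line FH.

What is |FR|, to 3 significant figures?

42.6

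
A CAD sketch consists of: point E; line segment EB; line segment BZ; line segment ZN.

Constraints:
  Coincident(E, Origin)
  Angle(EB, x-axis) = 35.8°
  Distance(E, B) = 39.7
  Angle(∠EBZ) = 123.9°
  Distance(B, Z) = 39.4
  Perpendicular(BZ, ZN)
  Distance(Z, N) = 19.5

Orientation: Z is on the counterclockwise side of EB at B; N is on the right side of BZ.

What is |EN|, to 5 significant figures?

80.862

E is at the origin; EB runs at 35.8° with length 39.7, so B = 39.7·(cos 35.8°, sin 35.8°) = (32.199, 23.223). ∠EBZ = 123.9°, so BZ runs at 35.8° + (180° − 123.9°) = 91.900° from the x-axis; with |BZ| = 39.4, Z = B + 39.4·(cos 91.900°, sin 91.900°) = (30.893, 62.601). BZ is perpendicular to ZN; with |ZN| = 19.5 on the right of BZ, N = Z + 19.5·(0.99945, 0.033155) = (50.382, 63.248). Then |EN| = |N − E| = 80.862.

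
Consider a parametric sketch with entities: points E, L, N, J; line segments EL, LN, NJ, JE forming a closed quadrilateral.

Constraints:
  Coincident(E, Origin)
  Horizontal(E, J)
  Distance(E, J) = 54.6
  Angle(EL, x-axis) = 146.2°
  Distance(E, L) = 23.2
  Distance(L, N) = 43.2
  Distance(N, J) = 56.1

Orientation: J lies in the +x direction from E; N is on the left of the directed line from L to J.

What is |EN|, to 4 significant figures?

42.17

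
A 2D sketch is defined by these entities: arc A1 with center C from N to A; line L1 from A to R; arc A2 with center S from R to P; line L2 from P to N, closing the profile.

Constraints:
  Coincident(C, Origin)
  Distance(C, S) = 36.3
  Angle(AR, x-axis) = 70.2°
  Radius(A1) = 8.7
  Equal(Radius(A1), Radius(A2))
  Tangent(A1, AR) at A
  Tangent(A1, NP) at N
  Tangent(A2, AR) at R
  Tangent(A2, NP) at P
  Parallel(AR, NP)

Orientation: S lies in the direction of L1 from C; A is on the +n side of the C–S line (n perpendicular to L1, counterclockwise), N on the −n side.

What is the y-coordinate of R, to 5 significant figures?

37.101

Tangency of A1 to both parallel lines with radius 8.7 puts A and N at C ± 8.7·n: A = (-8.1857, 2.9470), N = (8.1857, -2.9470). Equal radii place R and P the same way about S: R = S + 8.7·n = (4.1105, 37.101), P = S − 8.7·n = (20.482, 31.207). So R.y = 37.101.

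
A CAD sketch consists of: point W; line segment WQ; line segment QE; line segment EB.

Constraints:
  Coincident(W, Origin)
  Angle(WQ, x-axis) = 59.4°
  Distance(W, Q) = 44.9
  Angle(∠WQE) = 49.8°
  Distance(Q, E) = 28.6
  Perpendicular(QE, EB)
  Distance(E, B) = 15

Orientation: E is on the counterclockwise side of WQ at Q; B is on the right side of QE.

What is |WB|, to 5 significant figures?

49.296

W is at the origin; WQ runs at 59.4° with length 44.9, so Q = 44.9·(cos 59.4°, sin 59.4°) = (22.856, 38.647). ∠WQE = 49.8°, so QE runs at 59.4° + (180° − 49.8°) = 189.60° from the x-axis; with |QE| = 28.6, E = Q + 28.6·(cos 189.60°, sin 189.60°) = (-5.3435, 33.878). QE ⟂ EB; with |EB| = 15.0 on the right of QE, B = E + 15.0·(-0.16677, 0.98600) = (-7.8451, 48.668). Then |WB| = |B − W| = 49.296.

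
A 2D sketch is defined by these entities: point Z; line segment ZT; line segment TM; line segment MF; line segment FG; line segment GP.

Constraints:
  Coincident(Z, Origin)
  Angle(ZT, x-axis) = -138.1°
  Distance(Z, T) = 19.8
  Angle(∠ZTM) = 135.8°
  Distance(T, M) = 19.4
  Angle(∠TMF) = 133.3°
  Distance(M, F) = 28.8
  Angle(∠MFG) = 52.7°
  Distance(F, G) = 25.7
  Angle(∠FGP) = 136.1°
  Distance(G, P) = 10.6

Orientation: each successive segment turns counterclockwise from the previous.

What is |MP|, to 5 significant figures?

22.236

∠MFG = 52.7° gives FG at 80.100° from the x-axis; with |FG| = 25.7, G = (7.9296, -28.392). ∠FGP = 136.1° gives GP at 124.00° from the x-axis; with |GP| = 10.6, P = (2.0022, -19.604). Then |MP| = |P − M| = 22.236.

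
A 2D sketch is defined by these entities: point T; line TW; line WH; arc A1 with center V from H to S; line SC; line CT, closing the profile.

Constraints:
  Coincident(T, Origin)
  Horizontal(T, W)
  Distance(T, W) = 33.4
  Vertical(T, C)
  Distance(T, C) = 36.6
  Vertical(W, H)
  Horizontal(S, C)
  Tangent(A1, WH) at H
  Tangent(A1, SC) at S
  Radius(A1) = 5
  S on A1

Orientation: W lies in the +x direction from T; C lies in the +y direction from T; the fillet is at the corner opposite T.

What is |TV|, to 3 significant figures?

42.5

T is at the origin; TW is horizontal with |TW| = 33.4 and W on the +x side, so W = (33.4, 0.00). TC is vertical with |TC| = 36.6 and C on the +y side, so C = (0.00, 36.6). The virtual corner opposite T is at (33.4, 36.6). Tangency of A1 to WH means the radius VH is perpendicular to WH and since A1 is tangent to SC there, VS ⟂ SC, with radius 5.0, so the center V sits 5.0 in from both sides at V = (28.4, 31.6). Then |TV| = |V − T| = 42.5.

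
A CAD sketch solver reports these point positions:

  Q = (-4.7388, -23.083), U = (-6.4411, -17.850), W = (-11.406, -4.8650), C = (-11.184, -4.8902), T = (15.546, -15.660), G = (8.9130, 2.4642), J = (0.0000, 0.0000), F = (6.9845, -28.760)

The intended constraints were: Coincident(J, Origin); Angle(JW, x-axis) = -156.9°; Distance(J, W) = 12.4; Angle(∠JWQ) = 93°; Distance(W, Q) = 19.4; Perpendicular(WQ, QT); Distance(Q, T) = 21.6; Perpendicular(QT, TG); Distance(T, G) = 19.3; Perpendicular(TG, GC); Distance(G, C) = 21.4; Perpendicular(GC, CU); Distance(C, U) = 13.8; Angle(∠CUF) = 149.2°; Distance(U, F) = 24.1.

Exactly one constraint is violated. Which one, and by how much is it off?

Distance(U, F) = 24.1 — off by 6.80.

J = (0.00, 0.00) ✓; JW at -156.9° ✓; |JW| = 12.40 ✓; ∠JWQ = 93.00° ✓; |WQ| = 19.40 ✓; ∠(WQ, QT) = 90.00° ✓; |QT| = 21.60 ✓; ∠(QT, TG) = 90.00° ✓; |TG| = 19.30 ✓; ∠(TG, GC) = 90.00° ✓; |GC| = 21.40 ✓; ∠(GC, CU) = 90.00° ✓; |CU| = 13.80 ✓; ∠CUF = 149.2° ✓; |UF| = 17.30 ✗.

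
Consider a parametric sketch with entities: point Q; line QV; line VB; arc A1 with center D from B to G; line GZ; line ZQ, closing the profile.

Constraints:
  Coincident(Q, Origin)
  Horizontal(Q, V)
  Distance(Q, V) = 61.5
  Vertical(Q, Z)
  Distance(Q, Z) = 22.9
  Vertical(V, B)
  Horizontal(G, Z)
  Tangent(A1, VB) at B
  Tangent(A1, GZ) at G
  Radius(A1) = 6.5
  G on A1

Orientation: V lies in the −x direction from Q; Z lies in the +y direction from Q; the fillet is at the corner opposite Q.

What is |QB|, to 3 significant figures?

63.6

Q is at the origin; Q and V share the same y with |QV| = 61.5 and V on the −x side, so V = (-61.5, 0.00). Q and Z share the same x with |QZ| = 22.9 and Z on the +y side, so Z = (0.00, 22.9). The virtual corner opposite Q is at (-61.5, 22.9). Tangency of A1 to VB means the radius DB is perpendicular to VB and A1 meets GZ tangentially, so DG is at right angles to GZ, with radius 6.5, so the center D sits 6.5 in from both sides at D = (-55.0, 16.4). That places the tangent points at B = (-61.5, 16.4) on VB and G = (-55.0, 22.9) on GZ. Then |QB| = |B − Q| = 63.6.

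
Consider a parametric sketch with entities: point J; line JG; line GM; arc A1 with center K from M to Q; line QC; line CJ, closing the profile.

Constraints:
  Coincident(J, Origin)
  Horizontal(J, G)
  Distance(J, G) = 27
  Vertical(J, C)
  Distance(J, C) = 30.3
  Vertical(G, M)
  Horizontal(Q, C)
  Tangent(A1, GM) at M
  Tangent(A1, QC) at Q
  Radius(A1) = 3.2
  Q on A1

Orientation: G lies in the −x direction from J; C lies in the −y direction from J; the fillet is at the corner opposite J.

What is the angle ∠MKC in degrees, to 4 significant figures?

172.3°

J is at the origin; JG is horizontal with |JG| = 27.0 and G on the −x side, so G = (-27.00, 0.000). JC is vertical with |JC| = 30.3 and C on the −y side, so C = (0.000, -30.30). The virtual corner opposite J is at (-27.00, -30.30). Tangency of A1 to GM means the radius KM is perpendicular to GM and the tangent condition forces KQ to be normal to QC, with radius 3.2, so the center K sits 3.2 in from both sides at K = (-23.80, -27.10). That places the tangent points at M = (-27.00, -27.10) on GM and Q = (-23.80, -30.30) on QC. Then cos ∠MKC = KM·KC / (|KM||KC|), giving 172.3°.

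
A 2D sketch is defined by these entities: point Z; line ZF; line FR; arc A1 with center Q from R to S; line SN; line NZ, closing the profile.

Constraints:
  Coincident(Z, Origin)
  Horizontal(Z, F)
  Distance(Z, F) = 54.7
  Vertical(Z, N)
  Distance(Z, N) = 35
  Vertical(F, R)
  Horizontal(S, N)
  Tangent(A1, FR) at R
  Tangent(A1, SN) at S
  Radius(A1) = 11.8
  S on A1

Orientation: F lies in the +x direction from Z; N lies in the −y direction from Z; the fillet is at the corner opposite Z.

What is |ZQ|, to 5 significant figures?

48.771

Z is at the origin; ZF is horizontal with |ZF| = 54.7 and F on the +x side, so F = (54.700, 0.0000). ZN is vertical with |ZN| = 35.0 and N on the −y side, so N = (0.0000, -35.000). The virtual corner opposite Z is at (54.700, -35.000). Since A1 is tangent to FR there, QR ⟂ FR and the tangent condition forces QS to be normal to SN, with radius 11.8, so the center Q sits 11.8 in from both sides at Q = (42.900, -23.200). Then |ZQ| = |Q − Z| = 48.771.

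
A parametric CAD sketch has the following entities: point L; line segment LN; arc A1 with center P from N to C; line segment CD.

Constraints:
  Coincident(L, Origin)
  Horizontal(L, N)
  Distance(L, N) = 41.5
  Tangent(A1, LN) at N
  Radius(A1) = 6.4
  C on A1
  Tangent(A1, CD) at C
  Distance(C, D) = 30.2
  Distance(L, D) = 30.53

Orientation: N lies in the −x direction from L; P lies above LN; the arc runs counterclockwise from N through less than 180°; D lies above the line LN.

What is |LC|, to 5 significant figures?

36.688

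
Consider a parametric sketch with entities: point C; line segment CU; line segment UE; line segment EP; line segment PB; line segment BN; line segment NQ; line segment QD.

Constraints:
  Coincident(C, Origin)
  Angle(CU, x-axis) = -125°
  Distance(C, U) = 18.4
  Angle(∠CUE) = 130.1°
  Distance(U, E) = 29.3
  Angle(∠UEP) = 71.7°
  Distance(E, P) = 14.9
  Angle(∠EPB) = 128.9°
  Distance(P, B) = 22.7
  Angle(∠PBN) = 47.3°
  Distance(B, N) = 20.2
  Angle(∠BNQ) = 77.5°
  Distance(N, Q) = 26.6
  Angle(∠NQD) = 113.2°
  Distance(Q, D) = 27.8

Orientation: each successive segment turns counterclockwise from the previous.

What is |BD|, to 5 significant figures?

33.688

C is at the origin; CU runs at -125.0° with length 18.4, so U = (-10.554, -15.072). ∠CUE = 130.1° gives UE at -75.100° from the x-axis; with |UE| = 29.3, E = (-3.0198, -43.387). ∠UEP = 71.7° gives EP at 33.200° from the x-axis; with |EP| = 14.9, P = (9.4480, -35.229). ∠EPB = 128.9° gives PB at 84.300° from the x-axis; with |PB| = 22.7, B = (11.703, -12.641). ∠PBN = 47.3° gives BN at -143.00° from the x-axis; with |BN| = 20.2, N = (-4.4299, -24.797). ∠BNQ = 77.5° gives NQ at -40.500° from the x-axis; with |NQ| = 26.6, Q = (15.797, -42.073). ∠NQD = 113.2° gives QD at 26.300° from the x-axis; with |QD| = 27.8, D = (40.719, -29.755). Then |BD| = |D − B| = 33.688.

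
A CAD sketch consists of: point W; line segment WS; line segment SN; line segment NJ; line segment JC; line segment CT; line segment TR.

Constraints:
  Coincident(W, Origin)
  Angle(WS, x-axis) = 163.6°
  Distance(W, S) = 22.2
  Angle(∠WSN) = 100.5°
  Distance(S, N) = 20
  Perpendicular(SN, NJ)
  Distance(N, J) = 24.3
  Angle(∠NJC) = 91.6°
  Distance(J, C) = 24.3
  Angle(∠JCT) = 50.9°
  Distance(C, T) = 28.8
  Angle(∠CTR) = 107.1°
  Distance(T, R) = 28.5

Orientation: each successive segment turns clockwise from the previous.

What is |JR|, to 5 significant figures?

23.407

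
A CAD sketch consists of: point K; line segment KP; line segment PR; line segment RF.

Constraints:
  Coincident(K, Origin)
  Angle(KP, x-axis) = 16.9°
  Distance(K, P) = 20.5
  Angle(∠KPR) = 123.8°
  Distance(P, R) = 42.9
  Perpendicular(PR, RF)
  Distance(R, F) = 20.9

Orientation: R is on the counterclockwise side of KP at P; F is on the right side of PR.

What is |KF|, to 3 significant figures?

66.2

∠KPR = 123.8°, so PR runs at 16.9° + (180° − 123.8°) = 73.1° from the x-axis; with |PR| = 42.9, R = P + 42.9·(cos 73.1°, sin 73.1°) = (32.1, 47.0). PR is perpendicular to RF; with |RF| = 20.9 on the right of PR, F = R + 20.9·(0.957, -0.291) = (52.1, 40.9). Then |KF| = |F − K| = 66.2.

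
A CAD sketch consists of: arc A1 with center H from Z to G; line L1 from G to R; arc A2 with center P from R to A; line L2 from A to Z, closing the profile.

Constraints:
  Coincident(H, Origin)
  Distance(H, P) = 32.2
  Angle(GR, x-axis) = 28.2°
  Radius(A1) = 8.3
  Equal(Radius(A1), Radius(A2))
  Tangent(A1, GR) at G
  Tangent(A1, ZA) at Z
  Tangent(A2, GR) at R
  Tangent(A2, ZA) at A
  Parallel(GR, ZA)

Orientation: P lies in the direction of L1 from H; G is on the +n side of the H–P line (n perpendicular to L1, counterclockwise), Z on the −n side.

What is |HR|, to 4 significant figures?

33.25

The slot axis is L1's direction at 28.2°, so u = (cos 28.2°, sin 28.2°) = (0.8813, 0.4726) and n = (−sin 28.2°, cos 28.2°) = (-0.4726, 0.8813). H is at the origin and P lies 32.2 along u from H, so P = 32.2·u = (28.38, 15.22). Tangency of A1 to both parallel lines with radius 8.3 puts G and Z at H ± 8.3·n: G = (-3.922, 7.315), Z = (3.922, -7.315). Equal radii place R and A the same way about P: R = P + 8.3·n = (24.46, 22.53), A = P − 8.3·n = (32.30, 7.901). Then |HR| = |R − H| = 33.25.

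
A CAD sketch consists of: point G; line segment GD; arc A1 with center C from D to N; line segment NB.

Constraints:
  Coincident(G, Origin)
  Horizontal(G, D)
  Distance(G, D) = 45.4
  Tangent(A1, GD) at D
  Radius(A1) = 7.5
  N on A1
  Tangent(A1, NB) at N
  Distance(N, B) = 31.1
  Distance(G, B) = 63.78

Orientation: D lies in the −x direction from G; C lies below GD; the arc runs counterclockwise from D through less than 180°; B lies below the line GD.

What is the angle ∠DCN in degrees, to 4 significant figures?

94.59°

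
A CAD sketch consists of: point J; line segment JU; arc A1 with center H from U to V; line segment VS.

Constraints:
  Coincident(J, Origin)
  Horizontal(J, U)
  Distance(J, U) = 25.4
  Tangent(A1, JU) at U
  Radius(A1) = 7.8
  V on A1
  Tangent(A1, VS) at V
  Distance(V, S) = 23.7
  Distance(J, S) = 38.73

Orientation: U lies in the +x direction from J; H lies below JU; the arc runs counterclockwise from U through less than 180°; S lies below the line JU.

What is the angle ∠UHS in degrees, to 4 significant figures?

170.4°

Checks: |HV| = 7.800 ✓; ∠(HV, VS) = 90.00° ✓; |VS| = 23.70 ✓; |JS| = 38.73 ✓.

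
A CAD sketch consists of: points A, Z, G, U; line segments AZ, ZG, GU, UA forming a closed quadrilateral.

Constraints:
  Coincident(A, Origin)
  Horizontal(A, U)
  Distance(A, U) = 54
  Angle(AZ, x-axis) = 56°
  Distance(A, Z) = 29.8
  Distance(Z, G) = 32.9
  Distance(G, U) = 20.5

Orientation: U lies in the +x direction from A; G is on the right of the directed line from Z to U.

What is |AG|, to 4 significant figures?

33.95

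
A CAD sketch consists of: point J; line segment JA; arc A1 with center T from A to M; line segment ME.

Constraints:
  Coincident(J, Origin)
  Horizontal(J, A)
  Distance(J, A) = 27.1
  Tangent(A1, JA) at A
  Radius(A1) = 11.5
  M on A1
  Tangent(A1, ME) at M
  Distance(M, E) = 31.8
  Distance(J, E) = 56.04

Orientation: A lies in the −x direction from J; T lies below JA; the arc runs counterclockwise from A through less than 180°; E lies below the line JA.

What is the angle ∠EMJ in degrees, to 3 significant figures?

101°

J is at the origin; J and A share the same y with |JA| = 27.1 and A on the −x side, so A = (-27.1, 0.00). Since A1 is tangent to JA there, TA ⟂ JA, so T = A + (0, -11.5) = (-27.1, -11.5). Since TM ⟂ ME (tangency), |TE| = √(11.5² + 31.8²) = 33.8 regardless of where M sits on A1. So E lies on both circle(J, 56.04) and circle(T, 33.8); the below-JA intersection is E = (-33.9, -44.6). M is the foot of the tangent from E: M = (-38.5, -13.2).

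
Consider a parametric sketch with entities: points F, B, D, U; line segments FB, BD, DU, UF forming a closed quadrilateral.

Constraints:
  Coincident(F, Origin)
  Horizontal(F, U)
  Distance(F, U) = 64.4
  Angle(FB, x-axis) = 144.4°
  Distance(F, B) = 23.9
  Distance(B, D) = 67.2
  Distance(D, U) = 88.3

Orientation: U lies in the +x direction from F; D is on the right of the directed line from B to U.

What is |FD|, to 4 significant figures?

52.56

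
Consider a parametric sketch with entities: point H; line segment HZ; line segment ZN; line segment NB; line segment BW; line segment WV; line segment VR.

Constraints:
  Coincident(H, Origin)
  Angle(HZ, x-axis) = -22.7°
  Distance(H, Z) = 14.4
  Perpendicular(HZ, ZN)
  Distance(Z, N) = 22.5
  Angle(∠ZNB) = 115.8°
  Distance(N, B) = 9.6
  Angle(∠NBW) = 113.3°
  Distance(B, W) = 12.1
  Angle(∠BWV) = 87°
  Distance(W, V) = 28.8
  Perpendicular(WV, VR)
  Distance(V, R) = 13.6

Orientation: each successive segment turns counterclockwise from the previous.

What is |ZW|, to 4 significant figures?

25.85

H is at the origin; HZ runs at -22.7° with length 14.4, so Z = (13.28, -5.557). HZ ⟂ ZN, so ZN runs at 67.30°; with |ZN| = 22.5, N = (21.97, 15.20). ∠ZNB = 115.8° gives NB at 131.5° from the x-axis; with |NB| = 9.6, B = (15.61, 22.39). ∠NBW = 113.3° gives BW at -161.8° from the x-axis; with |BW| = 12.1, W = (4.112, 18.61). Then |ZW| = |W − Z| = 25.85.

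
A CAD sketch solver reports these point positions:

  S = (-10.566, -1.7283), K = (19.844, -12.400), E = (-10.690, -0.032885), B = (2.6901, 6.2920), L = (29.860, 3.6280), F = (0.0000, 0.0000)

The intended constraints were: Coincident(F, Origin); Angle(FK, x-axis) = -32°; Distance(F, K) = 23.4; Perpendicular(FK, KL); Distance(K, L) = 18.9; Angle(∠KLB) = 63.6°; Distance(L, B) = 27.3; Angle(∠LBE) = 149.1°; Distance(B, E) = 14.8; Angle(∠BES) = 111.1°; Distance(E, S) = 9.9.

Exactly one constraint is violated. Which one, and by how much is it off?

Distance(E, S) = 9.9 — off by 8.20.

F = (0.00, 0.00) ✓; FK at -32.00° ✓; |FK| = 23.40 ✓; ∠(FK, KL) = 90.00° ✓; |KL| = 18.90 ✓; ∠KLB = 63.60° ✓; |LB| = 27.30 ✓; ∠LBE = 149.1° ✓; |BE| = 14.80 ✓; ∠BES = 111.1° ✓; |ES| = 1.700 ✗.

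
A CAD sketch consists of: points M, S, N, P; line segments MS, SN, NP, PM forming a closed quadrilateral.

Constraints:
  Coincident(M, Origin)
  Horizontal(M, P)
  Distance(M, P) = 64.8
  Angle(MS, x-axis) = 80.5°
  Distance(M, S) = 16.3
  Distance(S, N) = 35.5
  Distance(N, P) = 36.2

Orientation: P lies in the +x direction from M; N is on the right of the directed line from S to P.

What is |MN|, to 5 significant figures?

30.264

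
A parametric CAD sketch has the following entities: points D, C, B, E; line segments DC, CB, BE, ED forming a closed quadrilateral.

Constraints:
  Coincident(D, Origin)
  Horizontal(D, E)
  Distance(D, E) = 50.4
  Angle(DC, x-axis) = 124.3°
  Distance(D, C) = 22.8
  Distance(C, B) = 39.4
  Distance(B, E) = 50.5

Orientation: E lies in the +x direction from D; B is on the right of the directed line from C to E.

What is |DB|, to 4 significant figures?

17.51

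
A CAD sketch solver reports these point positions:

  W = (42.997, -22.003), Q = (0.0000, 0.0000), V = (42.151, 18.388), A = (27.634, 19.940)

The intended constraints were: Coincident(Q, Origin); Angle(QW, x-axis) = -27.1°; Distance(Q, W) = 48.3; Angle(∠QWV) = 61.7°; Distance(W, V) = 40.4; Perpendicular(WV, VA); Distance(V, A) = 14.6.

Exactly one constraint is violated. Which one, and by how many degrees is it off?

Perpendicular(WV, VA) — off by 7.30°.

Q = (0.00, 0.00) ✓; QW at -27.10° ✓; |QW| = 48.30 ✓; ∠QWV = 61.70° ✓; |WV| = 40.40 ✓; ∠(WV, VA) = 82.70° ✗; |VA| = 14.60 ✓.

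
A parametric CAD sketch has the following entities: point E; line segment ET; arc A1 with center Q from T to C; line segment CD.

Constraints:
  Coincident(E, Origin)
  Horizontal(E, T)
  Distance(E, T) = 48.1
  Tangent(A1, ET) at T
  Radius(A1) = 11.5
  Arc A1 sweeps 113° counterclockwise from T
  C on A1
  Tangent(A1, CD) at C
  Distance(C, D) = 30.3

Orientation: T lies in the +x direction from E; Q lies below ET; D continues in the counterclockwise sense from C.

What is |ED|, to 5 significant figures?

66.043

E is at the origin; ET is horizontal with |ET| = 48.1 and T on the +x side, so T = (48.100, 0.0000). A1 meets ET tangentially, so QT is at right angles to ET, so Q = T + (0, -11.5) = (48.100, -11.500). On A1, T sits at bearing 90° from Q; a 113° counterclockwise sweep puts C at bearing 203°, so C = Q + 11.5·(cos 203°, sin 203°) = (37.514, -15.993). Tangency of A1 to CD means the radius QC is perpendicular to CD, so CD runs along (−sin 203°, cos 203°); with |CD| = 30.3, D = (49.353, -43.885). Then |ED| = |D − E| = 66.043.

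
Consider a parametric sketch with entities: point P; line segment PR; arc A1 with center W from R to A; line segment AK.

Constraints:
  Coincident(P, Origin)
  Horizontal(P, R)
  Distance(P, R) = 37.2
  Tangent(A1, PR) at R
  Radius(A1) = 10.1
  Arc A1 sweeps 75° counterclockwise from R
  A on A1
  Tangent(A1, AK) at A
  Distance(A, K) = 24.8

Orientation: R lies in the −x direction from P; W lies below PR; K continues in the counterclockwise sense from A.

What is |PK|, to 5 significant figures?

61.947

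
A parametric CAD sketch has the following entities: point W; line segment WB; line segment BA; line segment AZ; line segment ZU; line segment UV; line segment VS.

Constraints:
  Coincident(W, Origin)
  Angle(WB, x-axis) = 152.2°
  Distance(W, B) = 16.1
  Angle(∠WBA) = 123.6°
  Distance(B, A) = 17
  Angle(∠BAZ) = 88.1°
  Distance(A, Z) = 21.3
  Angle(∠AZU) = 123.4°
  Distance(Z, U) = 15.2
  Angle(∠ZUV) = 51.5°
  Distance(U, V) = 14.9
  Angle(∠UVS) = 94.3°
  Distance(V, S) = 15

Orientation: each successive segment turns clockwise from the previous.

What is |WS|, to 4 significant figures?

29.09

∠ZUV = 51.5° gives UV at 178.8° from the x-axis; with |UV| = 14.9, V = (-0.3947, 14.09). ∠UVS = 94.3° gives VS at 93.10° from the x-axis; with |VS| = 15.0, S = (-1.206, 29.07). Then |WS| = |S − W| = 29.09.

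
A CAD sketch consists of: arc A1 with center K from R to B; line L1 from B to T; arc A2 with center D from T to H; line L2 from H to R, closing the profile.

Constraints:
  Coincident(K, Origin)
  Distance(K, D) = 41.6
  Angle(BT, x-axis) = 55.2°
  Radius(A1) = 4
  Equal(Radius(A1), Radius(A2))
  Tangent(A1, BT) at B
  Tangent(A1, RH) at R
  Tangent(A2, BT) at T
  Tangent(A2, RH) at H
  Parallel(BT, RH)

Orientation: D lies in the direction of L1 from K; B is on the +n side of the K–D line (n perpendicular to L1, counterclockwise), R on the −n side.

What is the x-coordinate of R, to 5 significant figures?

3.2846

The slot axis is L1's direction at 55.2°, so u = (cos 55.2°, sin 55.2°) = (0.57071, 0.82115) and n = (−sin 55.2°, cos 55.2°) = (-0.82115, 0.57071). K is at the origin and D lies 41.6 along u from K, so D = 41.6·u = (23.742, 34.160). Tangency of A1 to both parallel lines with radius 4.0 puts B and R at K ± 4.0·n: B = (-3.2846, 2.2829), R = (3.2846, -2.2829). So R.x = 3.2846.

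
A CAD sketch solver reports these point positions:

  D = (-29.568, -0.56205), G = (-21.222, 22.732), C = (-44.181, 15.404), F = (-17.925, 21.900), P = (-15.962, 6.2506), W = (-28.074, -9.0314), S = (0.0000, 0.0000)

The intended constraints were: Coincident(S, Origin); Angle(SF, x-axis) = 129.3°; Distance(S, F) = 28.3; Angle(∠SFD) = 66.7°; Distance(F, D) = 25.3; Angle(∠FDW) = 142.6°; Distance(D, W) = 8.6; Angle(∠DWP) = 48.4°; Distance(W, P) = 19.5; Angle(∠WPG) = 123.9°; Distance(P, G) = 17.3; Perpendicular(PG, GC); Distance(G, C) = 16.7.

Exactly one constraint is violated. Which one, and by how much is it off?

Distance(G, C) = 16.7 — off by 7.40.

S = (0.00, 0.00) ✓; SF at 129.3° ✓; |SF| = 28.30 ✓; ∠SFD = 66.70° ✓; |FD| = 25.30 ✓; ∠FDW = 142.6° ✓; |DW| = 8.600 ✓; ∠DWP = 48.40° ✓; |WP| = 19.50 ✓; ∠WPG = 123.9° ✓; |PG| = 17.30 ✓; ∠(PG, GC) = 90.00° ✓; |GC| = 24.10 ✗.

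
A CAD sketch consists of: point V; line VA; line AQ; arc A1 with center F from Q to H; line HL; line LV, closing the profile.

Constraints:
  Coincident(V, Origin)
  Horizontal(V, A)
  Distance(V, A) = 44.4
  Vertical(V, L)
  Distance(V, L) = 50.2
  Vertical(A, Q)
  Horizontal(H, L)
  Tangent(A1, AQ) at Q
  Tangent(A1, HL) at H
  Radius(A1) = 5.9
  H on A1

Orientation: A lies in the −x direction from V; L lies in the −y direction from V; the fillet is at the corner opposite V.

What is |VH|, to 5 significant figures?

63.264

V is at the origin; VA is horizontal with |VA| = 44.4 and A on the −x side, so A = (-44.400, 0.0000). VL is vertical with |VL| = 50.2 and L on the −y side, so L = (0.0000, -50.200). The virtual corner opposite V is at (-44.400, -50.200). Tangency of A1 to AQ means the radius FQ is perpendicular to AQ and tangency of A1 to HL means the radius FH is perpendicular to HL, with radius 5.9, so the center F sits 5.9 in from both sides at F = (-38.500, -44.300). That places the tangent points at Q = (-44.400, -44.300) on AQ and H = (-38.500, -50.200) on HL. Then |VH| = |H − V| = 63.264.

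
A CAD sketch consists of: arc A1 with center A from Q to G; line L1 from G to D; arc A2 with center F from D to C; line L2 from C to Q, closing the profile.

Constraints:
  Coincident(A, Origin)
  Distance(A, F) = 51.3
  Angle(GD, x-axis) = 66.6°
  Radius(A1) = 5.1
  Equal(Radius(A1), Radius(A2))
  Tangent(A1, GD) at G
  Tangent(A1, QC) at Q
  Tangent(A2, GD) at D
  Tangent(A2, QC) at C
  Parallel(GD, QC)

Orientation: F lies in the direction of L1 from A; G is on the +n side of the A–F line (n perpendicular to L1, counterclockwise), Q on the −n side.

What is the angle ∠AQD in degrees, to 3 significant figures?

78.8°

The slot axis is L1's direction at 66.6°, so u = (cos 66.6°, sin 66.6°) = (0.397, 0.918) and n = (−sin 66.6°, cos 66.6°) = (-0.918, 0.397). A is at the origin and F lies 51.3 along u from A, so F = 51.3·u = (20.4, 47.1). Tangency of A1 to both parallel lines with radius 5.1 puts G and Q at A ± 5.1·n: G = (-4.68, 2.03), Q = (4.68, -2.03). Equal radii place D and C the same way about F: D = F + 5.1·n = (15.7, 49.1), C = F − 5.1·n = (25.1, 45.1). Then cos ∠AQD = QA·QD / (|QA||QD|), giving 78.8°.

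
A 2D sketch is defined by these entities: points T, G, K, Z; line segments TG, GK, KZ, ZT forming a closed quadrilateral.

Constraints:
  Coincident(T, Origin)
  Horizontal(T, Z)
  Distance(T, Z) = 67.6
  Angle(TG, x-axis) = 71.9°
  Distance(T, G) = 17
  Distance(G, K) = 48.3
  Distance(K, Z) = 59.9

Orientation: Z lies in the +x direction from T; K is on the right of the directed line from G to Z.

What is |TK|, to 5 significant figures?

34.899

Checks: |GK| = 48.30 ✓; |KZ| = 59.90 ✓.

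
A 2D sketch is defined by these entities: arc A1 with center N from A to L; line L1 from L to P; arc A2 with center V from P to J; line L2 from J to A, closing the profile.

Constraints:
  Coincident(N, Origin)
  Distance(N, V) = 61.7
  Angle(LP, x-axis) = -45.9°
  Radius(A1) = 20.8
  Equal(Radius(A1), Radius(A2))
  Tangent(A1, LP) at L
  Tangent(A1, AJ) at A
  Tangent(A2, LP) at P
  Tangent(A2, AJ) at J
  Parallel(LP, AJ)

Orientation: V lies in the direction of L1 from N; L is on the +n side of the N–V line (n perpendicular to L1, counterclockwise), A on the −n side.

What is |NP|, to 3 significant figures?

65.1

Tangency of A1 to both parallel lines with radius 20.8 puts L and A at N ± 20.8·n: L = (14.9, 14.5), A = (-14.9, -14.5). Equal radii place P and J the same way about V: P = V + 20.8·n = (57.9, -29.8), J = V − 20.8·n = (28.0, -58.8). Then |NP| = |P − N| = 65.1.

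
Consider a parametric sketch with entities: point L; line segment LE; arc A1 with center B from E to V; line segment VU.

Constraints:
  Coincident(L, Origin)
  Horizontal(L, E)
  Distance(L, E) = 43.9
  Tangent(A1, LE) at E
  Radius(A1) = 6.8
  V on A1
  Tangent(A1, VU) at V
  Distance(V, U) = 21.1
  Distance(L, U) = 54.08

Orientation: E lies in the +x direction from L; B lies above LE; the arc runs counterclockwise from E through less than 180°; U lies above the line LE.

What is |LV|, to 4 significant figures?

51.21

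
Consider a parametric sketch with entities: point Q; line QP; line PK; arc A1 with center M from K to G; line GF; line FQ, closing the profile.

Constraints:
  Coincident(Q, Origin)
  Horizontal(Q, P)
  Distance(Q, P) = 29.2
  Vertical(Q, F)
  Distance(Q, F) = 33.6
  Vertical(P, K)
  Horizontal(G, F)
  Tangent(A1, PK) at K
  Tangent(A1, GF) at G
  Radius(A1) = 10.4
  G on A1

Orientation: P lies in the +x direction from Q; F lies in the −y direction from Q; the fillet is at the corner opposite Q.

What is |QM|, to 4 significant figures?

29.86

Q is at the origin; QP is horizontal with |QP| = 29.2 and P on the +x side, so P = (29.20, 0.000). QF is vertical with |QF| = 33.6 and F on the −y side, so F = (0.000, -33.60). The virtual corner opposite Q is at (29.20, -33.60). Since A1 is tangent to PK there, MK ⟂ PK and the tangent condition forces MG to be normal to GF, with radius 10.4, so the center M sits 10.4 in from both sides at M = (18.80, -23.20). Then |QM| = |M − Q| = 29.86.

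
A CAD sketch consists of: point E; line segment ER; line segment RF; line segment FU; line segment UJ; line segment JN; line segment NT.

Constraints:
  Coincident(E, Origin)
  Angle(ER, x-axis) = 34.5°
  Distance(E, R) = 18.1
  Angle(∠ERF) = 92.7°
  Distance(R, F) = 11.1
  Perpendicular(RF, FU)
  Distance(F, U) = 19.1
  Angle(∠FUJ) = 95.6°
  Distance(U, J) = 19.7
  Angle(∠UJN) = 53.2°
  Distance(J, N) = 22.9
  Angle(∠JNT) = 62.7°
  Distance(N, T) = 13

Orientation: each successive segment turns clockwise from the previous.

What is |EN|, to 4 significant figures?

17.17

E is at the origin; ER runs at 34.5° with length 18.1, so R = (14.92, 10.25). ∠ERF = 92.7° gives RF at -52.80° from the x-axis; with |RF| = 11.1, F = (21.63, 1.410). The perpendicularity gives FU at right angles to RF, so FU runs at -142.8°; with |FU| = 19.1, U = (6.414, -10.14). ∠FUJ = 95.6° gives UJ at 132.8° from the x-axis; with |UJ| = 19.7, J = (-6.971, 4.317). ∠UJN = 53.2° gives JN at 6.000° from the x-axis; with |JN| = 22.9, N = (15.80, 6.711). Then |EN| = |N − E| = 17.17.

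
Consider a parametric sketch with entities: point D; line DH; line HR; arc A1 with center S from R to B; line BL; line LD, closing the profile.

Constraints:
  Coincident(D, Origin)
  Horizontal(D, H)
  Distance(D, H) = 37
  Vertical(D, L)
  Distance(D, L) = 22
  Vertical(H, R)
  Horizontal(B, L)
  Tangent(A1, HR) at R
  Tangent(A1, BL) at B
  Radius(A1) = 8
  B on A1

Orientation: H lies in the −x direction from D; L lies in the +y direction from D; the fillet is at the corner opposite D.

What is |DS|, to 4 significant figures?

32.20

D and L share the same x with |DL| = 22.0 and L on the +y side, so L = (0.000, 22.00). The virtual corner opposite D is at (-37.00, 22.00). The tangent condition forces SR to be normal to HR and since A1 is tangent to BL there, SB ⟂ BL, with radius 8.0, so the center S sits 8.0 in from both sides at S = (-29.00, 14.00). Then |DS| = |S − D| = 32.20.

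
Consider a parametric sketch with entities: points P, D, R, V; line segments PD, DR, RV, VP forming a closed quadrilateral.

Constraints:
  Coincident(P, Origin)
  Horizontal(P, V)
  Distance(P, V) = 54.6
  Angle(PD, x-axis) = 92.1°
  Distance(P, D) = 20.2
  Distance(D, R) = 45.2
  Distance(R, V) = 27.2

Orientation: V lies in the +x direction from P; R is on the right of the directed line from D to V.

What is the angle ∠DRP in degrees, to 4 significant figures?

24.00°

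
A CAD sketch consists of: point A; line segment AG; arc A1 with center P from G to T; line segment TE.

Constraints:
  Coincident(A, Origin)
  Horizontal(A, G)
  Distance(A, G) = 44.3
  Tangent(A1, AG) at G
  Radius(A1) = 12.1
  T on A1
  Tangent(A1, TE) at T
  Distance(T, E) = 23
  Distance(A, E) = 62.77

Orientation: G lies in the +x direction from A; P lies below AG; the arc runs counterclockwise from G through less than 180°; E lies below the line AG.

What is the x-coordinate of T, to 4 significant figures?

35.23

Checks: ∠(PG, GA) = 90.00° ✓; |PT| = 12.10 ✓; ∠(PT, TE) = 90.00° ✓; |TE| = 23.00 ✓; |AE| = 62.77 ✓.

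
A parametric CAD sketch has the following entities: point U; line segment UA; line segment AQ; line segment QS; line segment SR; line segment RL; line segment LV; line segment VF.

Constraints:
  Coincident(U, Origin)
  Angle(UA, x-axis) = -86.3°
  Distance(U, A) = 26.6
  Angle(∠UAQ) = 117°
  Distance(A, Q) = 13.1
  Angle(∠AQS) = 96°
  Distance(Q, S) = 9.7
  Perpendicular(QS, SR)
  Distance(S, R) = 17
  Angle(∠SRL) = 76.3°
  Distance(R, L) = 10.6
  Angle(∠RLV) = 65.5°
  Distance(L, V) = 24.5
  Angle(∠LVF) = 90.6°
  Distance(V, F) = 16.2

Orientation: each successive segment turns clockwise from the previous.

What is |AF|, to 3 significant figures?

29.8

∠RLV = 65.5° gives LV at 178° from the x-axis; with |LV| = 24.5, V = (-22.1, -24.4). ∠LVF = 90.6° gives VF at 89.1° from the x-axis; with |VF| = 16.2, F = (-21.8, -8.21). Then |AF| = |F − A| = 29.8.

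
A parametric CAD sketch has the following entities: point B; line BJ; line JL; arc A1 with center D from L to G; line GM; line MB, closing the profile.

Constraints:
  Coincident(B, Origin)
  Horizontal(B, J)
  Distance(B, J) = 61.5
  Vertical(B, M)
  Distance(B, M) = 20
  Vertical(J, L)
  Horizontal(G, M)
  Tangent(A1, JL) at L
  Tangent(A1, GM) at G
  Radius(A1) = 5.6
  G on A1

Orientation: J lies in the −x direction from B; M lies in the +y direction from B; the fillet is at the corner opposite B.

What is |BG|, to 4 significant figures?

59.37

The virtual corner opposite B is at (-61.50, 20.00). Since A1 is tangent to JL there, DL ⟂ JL and the tangent condition forces DG to be normal to GM, with radius 5.6, so the center D sits 5.6 in from both sides at D = (-55.90, 14.40). That places the tangent points at L = (-61.50, 14.40) on JL and G = (-55.90, 20.00) on GM. Then |BG| = |G − B| = 59.37.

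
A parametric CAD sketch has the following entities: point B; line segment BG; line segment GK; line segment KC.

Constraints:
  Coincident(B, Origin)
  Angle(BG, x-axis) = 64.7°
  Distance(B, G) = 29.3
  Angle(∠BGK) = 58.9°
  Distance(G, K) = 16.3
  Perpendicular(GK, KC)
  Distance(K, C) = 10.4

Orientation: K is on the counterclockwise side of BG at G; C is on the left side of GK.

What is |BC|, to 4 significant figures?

14.73

B is at the origin; BG runs at 64.7° with length 29.3, so G = 29.3·(cos 64.7°, sin 64.7°) = (12.52, 26.49). ∠BGK = 58.9°, so GK runs at 64.7° + (180° − 58.9°) = 185.8° from the x-axis; with |GK| = 16.3, K = G + 16.3·(cos 185.8°, sin 185.8°) = (-3.695, 24.84). GK ⟂ KC; with |KC| = 10.4 on the left of GK, C = K + 10.4·(0.1011, -0.9949) = (-2.644, 14.50). Then |BC| = |C − B| = 14.73.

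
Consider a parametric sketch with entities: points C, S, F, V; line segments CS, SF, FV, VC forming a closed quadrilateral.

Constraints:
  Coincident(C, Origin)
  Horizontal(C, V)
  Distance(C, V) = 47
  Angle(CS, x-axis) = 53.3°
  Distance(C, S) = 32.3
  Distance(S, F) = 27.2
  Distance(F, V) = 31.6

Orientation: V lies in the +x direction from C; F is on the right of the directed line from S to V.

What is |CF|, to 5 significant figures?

15.451

C is at the origin; CV is horizontal with |CV| = 47.0 and V in +x, so V = (47.0, 0). CS runs at 53.3° with |CS| = 32.3, so S = (19.303, 25.897). F is determined by |SF| = 27.2 and |FV| = 31.6 together: it lies at the intersection of circle(S, 27.2) and circle(V, 31.6). With |SV| = 37.918, the foot of the radical line on SV is 15.547 from S and the perpendicular offset is √(27.2² − 15.547²) = 22.319. Taking the right-of-SV solution: F = (15.417, -1.0235).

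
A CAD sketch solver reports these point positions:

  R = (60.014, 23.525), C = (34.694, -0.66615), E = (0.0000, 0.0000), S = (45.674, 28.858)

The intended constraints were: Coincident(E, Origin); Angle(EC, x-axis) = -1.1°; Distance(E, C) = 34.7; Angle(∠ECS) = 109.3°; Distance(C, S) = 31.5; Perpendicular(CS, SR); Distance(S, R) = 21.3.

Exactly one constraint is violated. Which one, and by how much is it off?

Distance(S, R) = 21.3 — off by 6.00.

E = (0.00, 0.00) ✓; EC at -1.100° ✓; |EC| = 34.70 ✓; ∠ECS = 109.3° ✓; |CS| = 31.50 ✓; ∠(CS, SR) = 90.00° ✓; |SR| = 15.30 ✗.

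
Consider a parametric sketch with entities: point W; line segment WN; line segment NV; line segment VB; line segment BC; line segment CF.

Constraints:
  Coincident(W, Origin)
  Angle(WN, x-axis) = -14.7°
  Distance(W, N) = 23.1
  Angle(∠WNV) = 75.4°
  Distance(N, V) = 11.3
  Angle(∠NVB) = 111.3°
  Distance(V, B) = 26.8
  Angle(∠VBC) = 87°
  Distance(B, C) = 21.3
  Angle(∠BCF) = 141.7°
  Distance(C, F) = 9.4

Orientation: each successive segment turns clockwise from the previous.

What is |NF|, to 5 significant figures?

29.552

W is at the origin; WN runs at -14.7° with length 23.1, so N = (22.344, -5.8618). ∠WNV = 75.4° gives NV at -119.30° from the x-axis; with |NV| = 11.3, V = (16.814, -15.716). ∠NVB = 111.3° gives VB at 172.00° from the x-axis; with |VB| = 26.8, B = (-9.7253, -11.986). ∠VBC = 87.0° gives BC at 79.000° from the x-axis; with |BC| = 21.3, C = (-5.6611, 8.9223). ∠BCF = 141.7° gives CF at 40.700° from the x-axis; with |CF| = 9.4, F = (1.4654, 15.052). Then |NF| = |F − N| = 29.552.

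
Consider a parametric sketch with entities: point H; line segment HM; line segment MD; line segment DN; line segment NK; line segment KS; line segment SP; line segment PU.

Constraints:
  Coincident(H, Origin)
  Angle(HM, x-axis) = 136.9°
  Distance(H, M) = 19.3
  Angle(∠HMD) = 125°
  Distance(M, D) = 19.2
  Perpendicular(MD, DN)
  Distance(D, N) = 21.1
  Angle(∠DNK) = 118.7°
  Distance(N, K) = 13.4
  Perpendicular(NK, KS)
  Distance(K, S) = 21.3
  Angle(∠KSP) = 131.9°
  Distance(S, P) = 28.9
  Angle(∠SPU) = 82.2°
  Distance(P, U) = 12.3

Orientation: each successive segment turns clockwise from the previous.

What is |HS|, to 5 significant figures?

10.821

∠DNK = 118.7° gives NK at -69.400° from the x-axis; with |NK| = 13.4, K = (14.217, 16.679). NK is perpendicular to KS, so KS runs at -159.40°; with |KS| = 21.3, S = (-5.7207, 9.1852). Then |HS| = |S − H| = 10.821.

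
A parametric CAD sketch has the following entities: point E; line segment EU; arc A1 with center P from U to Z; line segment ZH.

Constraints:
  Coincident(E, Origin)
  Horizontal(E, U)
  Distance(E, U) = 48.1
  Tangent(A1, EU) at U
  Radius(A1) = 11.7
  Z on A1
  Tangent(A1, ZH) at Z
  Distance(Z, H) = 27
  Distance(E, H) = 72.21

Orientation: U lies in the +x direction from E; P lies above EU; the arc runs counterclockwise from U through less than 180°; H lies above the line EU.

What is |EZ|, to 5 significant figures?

60.777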